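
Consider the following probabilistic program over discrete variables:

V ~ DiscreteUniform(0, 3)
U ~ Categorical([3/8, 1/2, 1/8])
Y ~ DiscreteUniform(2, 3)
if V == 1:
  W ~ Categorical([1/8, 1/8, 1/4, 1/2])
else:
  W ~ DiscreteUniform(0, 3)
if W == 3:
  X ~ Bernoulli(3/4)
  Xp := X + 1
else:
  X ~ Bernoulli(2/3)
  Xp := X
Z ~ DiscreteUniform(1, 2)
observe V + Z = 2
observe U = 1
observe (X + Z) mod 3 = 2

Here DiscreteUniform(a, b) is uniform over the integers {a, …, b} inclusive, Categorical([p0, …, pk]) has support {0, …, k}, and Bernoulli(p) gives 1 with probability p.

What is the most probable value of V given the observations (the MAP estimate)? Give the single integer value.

argmax_v P(V = v | obs) = 1

Enumerate traces; 16 have nonzero weight after conditioning:
  (V=0, U=1, Y=2, W=0, X=0, Z=2) weight 1/384
  (V=0, U=1, Y=2, W=1, X=0, Z=2) weight 1/384
  (V=0, U=1, Y=2, W=2, X=0, Z=2) weight 1/384
  (V=0, U=1, Y=2, W=3, X=0, Z=2) weight 1/512
  (V=0, U=1, Y=3, W=0, X=0, Z=2) weight 1/384
  (V=0, U=1, Y=3, W=1, X=0, Z=2) weight 1/384
  (V=0, U=1, Y=3, W=2, X=0, Z=2) weight 1/384
  (V=0, U=1, Y=3, W=3, X=0, Z=2) weight 1/512
  (V=1, U=1, Y=2, W=0, X=1, Z=1) weight 1/384
  … 7 more
Group by V:
  weight(V=0) = 5/256
  weight(V=1) = 17/384
Total weight = 5/256 + 17/384 = 49/768
P(V=0 | obs) = 5/256 / 49/768 = 15/49
P(V=1 | obs) = 17/384 / 49/768 = 34/49
argmax = 1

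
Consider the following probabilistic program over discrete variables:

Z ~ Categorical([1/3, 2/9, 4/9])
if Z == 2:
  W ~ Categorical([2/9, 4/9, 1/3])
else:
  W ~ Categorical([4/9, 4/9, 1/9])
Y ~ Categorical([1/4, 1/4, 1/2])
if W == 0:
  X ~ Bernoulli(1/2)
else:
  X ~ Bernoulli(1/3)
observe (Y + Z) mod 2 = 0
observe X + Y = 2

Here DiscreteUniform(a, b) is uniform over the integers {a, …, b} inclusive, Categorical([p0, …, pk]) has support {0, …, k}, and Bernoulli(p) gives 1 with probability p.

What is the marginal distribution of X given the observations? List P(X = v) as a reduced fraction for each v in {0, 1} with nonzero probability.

P(X=0) = 116/127, P(X=1) = 11/127

Enumerate traces; 9 have nonzero weight after conditioning:
  (Z=0, W=0, Y=2, X=0) weight 1/27
  (Z=0, W=1, Y=2, X=0) weight 4/81
  (Z=0, W=2, Y=2, X=0) weight 1/81
  (Z=1, W=0, Y=1, X=1) weight 1/81
  (Z=1, W=1, Y=1, X=1) weight 2/243
  (Z=1, W=2, Y=1, X=1) weight 1/486
  (Z=2, W=0, Y=2, X=0) weight 2/81
  (Z=2, W=1, Y=2, X=0) weight 16/243
  … 1 more
Group by X:
  weight(X=0) = 58/243
  weight(X=1) = 11/486
Total weight = 58/243 + 11/486 = 127/486
P(X=0 | obs) = 58/243 / 127/486 = 116/127
P(X=1 | obs) = 11/486 / 127/486 = 11/127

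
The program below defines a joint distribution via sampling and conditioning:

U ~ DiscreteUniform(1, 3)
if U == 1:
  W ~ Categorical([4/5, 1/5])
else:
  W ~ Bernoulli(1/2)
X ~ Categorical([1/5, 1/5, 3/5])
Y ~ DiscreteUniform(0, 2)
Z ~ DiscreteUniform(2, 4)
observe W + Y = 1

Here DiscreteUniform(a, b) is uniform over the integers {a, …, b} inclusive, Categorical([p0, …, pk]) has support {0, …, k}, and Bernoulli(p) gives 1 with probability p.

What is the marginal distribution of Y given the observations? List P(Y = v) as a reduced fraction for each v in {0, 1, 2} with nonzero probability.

Enumerate traces; 54 have nonzero weight after conditioning:
  (U=1, W=0, X=0, Y=1, Z=2) weight 4/675
  (U=1, W=0, X=0, Y=1, Z=3) weight 4/675
  (U=1, W=0, X=0, Y=1, Z=4) weight 4/675
  (U=1, W=0, X=1, Y=1, Z=2) weight 4/675
  (U=1, W=0, X=1, Y=1, Z=3) weight 4/675
  (U=1, W=0, X=1, Y=1, Z=4) weight 4/675
  (U=1, W=0, X=2, Y=1, Z=2) weight 4/225
  (U=1, W=0, X=2, Y=1, Z=3) weight 4/225
  (U=1, W=1, X=0, Y=0, Z=2) weight 1/675
  … 45 more
Group by Y:
  weight(Y=0) = 2/15
  weight(Y=1) = 1/5
Total weight = 2/15 + 1/5 = 1/3
P(Y=0 | obs) = 2/15 / 1/3 = 2/5
P(Y=1 | obs) = 1/5 / 1/3 = 3/5

P(Y=0) = 2/5, P(Y=1) = 3/5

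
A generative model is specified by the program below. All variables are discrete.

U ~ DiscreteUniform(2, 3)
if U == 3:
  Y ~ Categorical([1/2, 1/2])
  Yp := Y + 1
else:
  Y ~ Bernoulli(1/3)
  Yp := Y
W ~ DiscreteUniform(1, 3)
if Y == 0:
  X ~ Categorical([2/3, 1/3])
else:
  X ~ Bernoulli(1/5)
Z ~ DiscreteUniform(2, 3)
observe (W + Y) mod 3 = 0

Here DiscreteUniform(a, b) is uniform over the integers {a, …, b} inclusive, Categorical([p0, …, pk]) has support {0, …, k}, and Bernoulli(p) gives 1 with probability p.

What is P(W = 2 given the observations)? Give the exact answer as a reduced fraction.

Enumerate traces; 16 have nonzero weight after conditioning:
  (U=2, Y=0, W=3, X=0, Z=2) weight 1/27
  (U=2, Y=0, W=3, X=0, Z=3) weight 1/27
  (U=2, Y=0, W=3, X=1, Z=2) weight 1/54
  (U=2, Y=0, W=3, X=1, Z=3) weight 1/54
  (U=2, Y=1, W=2, X=0, Z=2) weight 1/45
  (U=2, Y=1, W=2, X=0, Z=3) weight 1/45
  (U=2, Y=1, W=2, X=1, Z=2) weight 1/180
  (U=2, Y=1, W=2, X=1, Z=3) weight 1/180
  … 8 more
Group by W:
  weight(W=2) = 5/36
  weight(W=3) = 7/36
Total weight = 5/36 + 7/36 = 1/3
P(W=2 | obs) = 5/36 / 1/3 = 5/12
P(W=3 | obs) = 7/36 / 1/3 = 7/12

P(W = 2 | obs) = 5/12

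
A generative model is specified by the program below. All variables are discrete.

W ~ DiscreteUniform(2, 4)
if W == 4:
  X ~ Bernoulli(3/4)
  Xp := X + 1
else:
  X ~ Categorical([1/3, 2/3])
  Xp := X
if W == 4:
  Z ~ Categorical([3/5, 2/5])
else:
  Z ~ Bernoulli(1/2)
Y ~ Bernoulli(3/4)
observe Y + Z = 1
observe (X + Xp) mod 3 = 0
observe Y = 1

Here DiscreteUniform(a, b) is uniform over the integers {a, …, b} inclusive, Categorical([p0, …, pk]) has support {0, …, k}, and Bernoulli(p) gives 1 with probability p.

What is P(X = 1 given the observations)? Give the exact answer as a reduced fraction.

P(X = 1 | obs) = 27/47

Enumerate traces; 3 have nonzero weight after conditioning:
  (W=2, X=0, Z=0, Y=1) weight 1/24
  (W=3, X=0, Z=0, Y=1) weight 1/24
  (W=4, X=1, Z=0, Y=1) weight 9/80
Group by X:
  weight(X=0) = 1/12
  weight(X=1) = 9/80
Total weight = 1/12 + 9/80 = 47/240
P(X=0 | obs) = 1/12 / 47/240 = 20/47
P(X=1 | obs) = 9/80 / 47/240 = 27/47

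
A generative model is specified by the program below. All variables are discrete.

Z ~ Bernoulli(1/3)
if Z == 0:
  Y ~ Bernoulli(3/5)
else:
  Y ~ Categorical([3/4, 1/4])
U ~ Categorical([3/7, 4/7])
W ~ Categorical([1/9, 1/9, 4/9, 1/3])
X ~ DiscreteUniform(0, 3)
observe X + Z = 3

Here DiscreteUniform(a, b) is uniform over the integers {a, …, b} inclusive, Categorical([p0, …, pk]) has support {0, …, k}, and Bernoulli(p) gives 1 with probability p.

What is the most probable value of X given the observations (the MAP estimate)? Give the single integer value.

argmax_v P(X = v | obs) = 3

Enumerate traces; 32 have nonzero weight after conditioning:
  (Z=0, Y=0, U=0, W=0, X=3) weight 1/315
  (Z=0, Y=0, U=0, W=1, X=3) weight 1/315
  (Z=0, Y=0, U=0, W=2, X=3) weight 4/315
  (Z=0, Y=0, U=0, W=3, X=3) weight 1/105
  (Z=0, Y=0, U=1, W=0, X=3) weight 4/945
  (Z=0, Y=0, U=1, W=1, X=3) weight 4/945
  (Z=0, Y=0, U=1, W=2, X=3) weight 16/945
  (Z=0, Y=0, U=1, W=3, X=3) weight 4/315
  (Z=1, Y=0, U=0, W=0, X=2) weight 1/336
  … 23 more
Group by X:
  weight(X=2) = 1/12
  weight(X=3) = 1/6
Total weight = 1/12 + 1/6 = 1/4
P(X=2 | obs) = 1/12 / 1/4 = 1/3
P(X=3 | obs) = 1/6 / 1/4 = 2/3
argmax = 3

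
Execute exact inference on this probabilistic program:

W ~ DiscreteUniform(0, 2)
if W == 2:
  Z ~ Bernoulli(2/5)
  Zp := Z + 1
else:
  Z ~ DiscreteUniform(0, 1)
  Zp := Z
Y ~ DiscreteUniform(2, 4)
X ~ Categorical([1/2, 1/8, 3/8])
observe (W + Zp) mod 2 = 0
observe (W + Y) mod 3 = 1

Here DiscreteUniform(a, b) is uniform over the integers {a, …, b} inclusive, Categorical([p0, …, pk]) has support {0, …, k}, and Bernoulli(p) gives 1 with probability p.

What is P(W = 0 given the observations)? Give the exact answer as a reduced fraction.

Enumerate traces; 9 have nonzero weight after conditioning:
  (W=0, Z=0, Y=4, X=0) weight 1/36
  (W=0, Z=0, Y=4, X=1) weight 1/144
  (W=0, Z=0, Y=4, X=2) weight 1/48
  (W=1, Z=1, Y=3, X=0) weight 1/36
  (W=1, Z=1, Y=3, X=1) weight 1/144
  (W=1, Z=1, Y=3, X=2) weight 1/48
  (W=2, Z=1, Y=2, X=0) weight 1/45
  (W=2, Z=1, Y=2, X=1) weight 1/180
  … 1 more
Group by W:
  weight(W=0) = 1/18
  weight(W=1) = 1/18
  weight(W=2) = 2/45
Total weight = 1/18 + 1/18 + 2/45 = 7/45
P(W=0 | obs) = 1/18 / 7/45 = 5/14
P(W=1 | obs) = 1/18 / 7/45 = 5/14
P(W=2 | obs) = 2/45 / 7/45 = 2/7

P(W = 0 | obs) = 5/14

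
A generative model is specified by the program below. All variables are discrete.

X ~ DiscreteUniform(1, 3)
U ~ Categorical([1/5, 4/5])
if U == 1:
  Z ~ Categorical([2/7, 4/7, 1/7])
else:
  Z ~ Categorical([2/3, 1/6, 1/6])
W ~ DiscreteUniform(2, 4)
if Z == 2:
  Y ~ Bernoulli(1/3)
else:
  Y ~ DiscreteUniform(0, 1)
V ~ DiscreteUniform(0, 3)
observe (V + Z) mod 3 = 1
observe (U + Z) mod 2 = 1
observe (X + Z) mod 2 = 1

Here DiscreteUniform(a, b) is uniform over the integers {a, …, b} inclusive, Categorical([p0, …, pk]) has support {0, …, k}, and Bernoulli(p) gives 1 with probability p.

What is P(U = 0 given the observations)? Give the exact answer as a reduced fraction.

Enumerate traces; 36 have nonzero weight after conditioning:
  (X=1, U=1, Z=0, W=2, Y=0, V=1) weight 1/315
  (X=1, U=1, Z=0, W=2, Y=1, V=1) weight 1/315
  (X=1, U=1, Z=0, W=3, Y=0, V=1) weight 1/315
  (X=1, U=1, Z=0, W=3, Y=1, V=1) weight 1/315
  (X=1, U=1, Z=0, W=4, Y=0, V=1) weight 1/315
  (X=1, U=1, Z=0, W=4, Y=1, V=1) weight 1/315
  (X=1, U=1, Z=2, W=2, Y=0, V=2) weight 2/945
  (X=1, U=1, Z=2, W=2, Y=1, V=2) weight 1/945
  (X=2, U=0, Z=1, W=2, Y=0, V=0) weight 1/2160
  … 27 more
Group by U:
  weight(U=0) = 1/180
  weight(U=1) = 2/35
Total weight = 1/180 + 2/35 = 79/1260
P(U=0 | obs) = 1/180 / 79/1260 = 7/79
P(U=1 | obs) = 2/35 / 79/1260 = 72/79

P(U = 0 | obs) = 7/79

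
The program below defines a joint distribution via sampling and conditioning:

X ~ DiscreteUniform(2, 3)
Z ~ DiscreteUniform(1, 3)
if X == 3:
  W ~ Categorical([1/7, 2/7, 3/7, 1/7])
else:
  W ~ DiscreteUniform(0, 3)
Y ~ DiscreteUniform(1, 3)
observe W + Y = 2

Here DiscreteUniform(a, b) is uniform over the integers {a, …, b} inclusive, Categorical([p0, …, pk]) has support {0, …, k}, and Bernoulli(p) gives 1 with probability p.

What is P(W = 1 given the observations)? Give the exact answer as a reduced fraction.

Enumerate traces; 12 have nonzero weight after conditioning:
  (X=2, Z=1, W=0, Y=2) weight 1/72
  (X=2, Z=1, W=1, Y=1) weight 1/72
  (X=2, Z=2, W=0, Y=2) weight 1/72
  (X=2, Z=2, W=1, Y=1) weight 1/72
  (X=2, Z=3, W=0, Y=2) weight 1/72
  (X=2, Z=3, W=1, Y=1) weight 1/72
  (X=3, Z=1, W=0, Y=2) weight 1/126
  (X=3, Z=1, W=1, Y=1) weight 1/63
  … 4 more
Group by W:
  weight(W=0) = 11/168
  weight(W=1) = 5/56
Total weight = 11/168 + 5/56 = 13/84
P(W=0 | obs) = 11/168 / 13/84 = 11/26
P(W=1 | obs) = 5/56 / 13/84 = 15/26

P(W = 1 | obs) = 15/26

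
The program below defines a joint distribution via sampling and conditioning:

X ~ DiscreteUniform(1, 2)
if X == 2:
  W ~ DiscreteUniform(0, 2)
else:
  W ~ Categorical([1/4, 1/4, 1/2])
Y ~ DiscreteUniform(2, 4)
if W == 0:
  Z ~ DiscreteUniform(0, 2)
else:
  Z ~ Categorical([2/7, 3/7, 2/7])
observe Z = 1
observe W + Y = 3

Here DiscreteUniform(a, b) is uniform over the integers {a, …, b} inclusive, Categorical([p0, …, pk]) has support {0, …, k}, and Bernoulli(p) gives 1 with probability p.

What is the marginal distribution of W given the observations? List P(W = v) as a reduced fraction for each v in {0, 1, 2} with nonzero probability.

P(W=0) = 7/16, P(W=1) = 9/16

Enumerate traces; 4 have nonzero weight after conditioning:
  (X=1, W=0, Y=3, Z=1) weight 1/72
  (X=1, W=1, Y=2, Z=1) weight 1/56
  (X=2, W=0, Y=3, Z=1) weight 1/54
  (X=2, W=1, Y=2, Z=1) weight 1/42
Group by W:
  weight(W=0) = 7/216
  weight(W=1) = 1/24
Total weight = 7/216 + 1/24 = 2/27
P(W=0 | obs) = 7/216 / 2/27 = 7/16
P(W=1 | obs) = 1/24 / 2/27 = 9/16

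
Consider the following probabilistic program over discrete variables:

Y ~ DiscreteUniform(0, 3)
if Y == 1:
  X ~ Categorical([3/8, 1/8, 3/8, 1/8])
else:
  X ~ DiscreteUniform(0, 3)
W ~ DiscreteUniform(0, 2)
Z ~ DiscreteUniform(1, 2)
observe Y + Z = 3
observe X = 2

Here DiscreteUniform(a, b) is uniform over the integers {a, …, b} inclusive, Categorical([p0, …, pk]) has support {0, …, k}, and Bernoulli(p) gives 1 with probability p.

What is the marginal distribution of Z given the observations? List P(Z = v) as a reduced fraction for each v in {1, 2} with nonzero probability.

P(Z=1) = 2/5, P(Z=2) = 3/5

Enumerate traces; 6 have nonzero weight after conditioning:
  (Y=1, X=2, W=0, Z=2) weight 1/64
  (Y=1, X=2, W=1, Z=2) weight 1/64
  (Y=1, X=2, W=2, Z=2) weight 1/64
  (Y=2, X=2, W=0, Z=1) weight 1/96
  (Y=2, X=2, W=1, Z=1) weight 1/96
  (Y=2, X=2, W=2, Z=1) weight 1/96
Group by Z:
  weight(Z=1) = 1/32
  weight(Z=2) = 3/64
Total weight = 1/32 + 3/64 = 5/64
P(Z=1 | obs) = 1/32 / 5/64 = 2/5
P(Z=2 | obs) = 3/64 / 5/64 = 3/5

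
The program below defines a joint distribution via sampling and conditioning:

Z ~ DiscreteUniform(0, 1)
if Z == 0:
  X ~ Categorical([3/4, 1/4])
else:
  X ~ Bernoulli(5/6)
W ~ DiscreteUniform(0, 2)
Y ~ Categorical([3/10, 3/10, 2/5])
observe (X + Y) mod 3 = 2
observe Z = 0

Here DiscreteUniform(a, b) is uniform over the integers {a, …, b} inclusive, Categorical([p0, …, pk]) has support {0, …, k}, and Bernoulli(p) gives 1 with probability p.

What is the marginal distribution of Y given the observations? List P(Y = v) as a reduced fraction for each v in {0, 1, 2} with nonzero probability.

Enumerate traces; 6 have nonzero weight after conditioning:
  (Z=0, X=0, W=0, Y=2) weight 1/20
  (Z=0, X=0, W=1, Y=2) weight 1/20
  (Z=0, X=0, W=2, Y=2) weight 1/20
  (Z=0, X=1, W=0, Y=1) weight 1/80
  (Z=0, X=1, W=1, Y=1) weight 1/80
  (Z=0, X=1, W=2, Y=1) weight 1/80
Group by Y:
  weight(Y=1) = 3/80
  weight(Y=2) = 3/20
Total weight = 3/80 + 3/20 = 3/16
P(Y=1 | obs) = 3/80 / 3/16 = 1/5
P(Y=2 | obs) = 3/20 / 3/16 = 4/5

P(Y=1) = 1/5, P(Y=2) = 4/5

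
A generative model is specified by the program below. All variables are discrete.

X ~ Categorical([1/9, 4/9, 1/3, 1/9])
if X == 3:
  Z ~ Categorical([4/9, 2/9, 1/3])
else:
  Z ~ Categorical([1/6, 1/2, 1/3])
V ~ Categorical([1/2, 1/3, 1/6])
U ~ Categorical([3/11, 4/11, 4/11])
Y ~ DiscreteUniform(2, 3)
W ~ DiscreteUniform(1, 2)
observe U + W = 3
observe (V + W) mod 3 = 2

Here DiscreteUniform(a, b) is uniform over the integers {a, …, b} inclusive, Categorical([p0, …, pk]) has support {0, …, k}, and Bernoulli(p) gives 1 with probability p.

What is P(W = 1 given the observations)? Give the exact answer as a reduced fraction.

Enumerate traces; 48 have nonzero weight after conditioning:
  (X=0, Z=0, V=0, U=1, Y=2, W=2) weight 1/1188
  (X=0, Z=0, V=0, U=1, Y=3, W=2) weight 1/1188
  (X=0, Z=0, V=1, U=2, Y=2, W=1) weight 1/1782
  (X=0, Z=0, V=1, U=2, Y=3, W=1) weight 1/1782
  (X=0, Z=1, V=0, U=1, Y=2, W=2) weight 1/396
  (X=0, Z=1, V=0, U=1, Y=3, W=2) weight 1/396
  (X=0, Z=1, V=1, U=2, Y=2, W=1) weight 1/594
  (X=0, Z=1, V=1, U=2, Y=3, W=1) weight 1/594
  … 40 more
Group by W:
  weight(W=1) = 2/33
  weight(W=2) = 1/11
Total weight = 2/33 + 1/11 = 5/33
P(W=1 | obs) = 2/33 / 5/33 = 2/5
P(W=2 | obs) = 1/11 / 5/33 = 3/5

P(W = 1 | obs) = 2/5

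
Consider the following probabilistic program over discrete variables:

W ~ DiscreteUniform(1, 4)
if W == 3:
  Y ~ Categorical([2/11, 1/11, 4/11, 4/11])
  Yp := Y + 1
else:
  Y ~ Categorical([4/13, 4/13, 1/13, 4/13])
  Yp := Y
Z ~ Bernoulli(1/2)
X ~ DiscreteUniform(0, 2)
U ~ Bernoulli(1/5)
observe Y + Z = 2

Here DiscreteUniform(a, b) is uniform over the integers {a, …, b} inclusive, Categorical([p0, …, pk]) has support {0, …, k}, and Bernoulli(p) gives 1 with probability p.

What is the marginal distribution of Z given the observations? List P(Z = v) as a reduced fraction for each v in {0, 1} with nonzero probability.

P(Z=0) = 17/46, P(Z=1) = 29/46

Enumerate traces; 48 have nonzero weight after conditioning:
  (W=1, Y=1, Z=1, X=0, U=0) weight 2/195
  (W=1, Y=1, Z=1, X=0, U=1) weight 1/390
  (W=1, Y=1, Z=1, X=1, U=0) weight 2/195
  (W=1, Y=1, Z=1, X=1, U=1) weight 1/390
  (W=1, Y=1, Z=1, X=2, U=0) weight 2/195
  (W=1, Y=1, Z=1, X=2, U=1) weight 1/390
  (W=1, Y=2, Z=0, X=0, U=0) weight 1/390
  (W=1, Y=2, Z=0, X=0, U=1) weight 1/1560
  … 40 more
Group by Z:
  weight(Z=0) = 85/1144
  weight(Z=1) = 145/1144
Total weight = 85/1144 + 145/1144 = 115/572
P(Z=0 | obs) = 85/1144 / 115/572 = 17/46
P(Z=1 | obs) = 145/1144 / 115/572 = 29/46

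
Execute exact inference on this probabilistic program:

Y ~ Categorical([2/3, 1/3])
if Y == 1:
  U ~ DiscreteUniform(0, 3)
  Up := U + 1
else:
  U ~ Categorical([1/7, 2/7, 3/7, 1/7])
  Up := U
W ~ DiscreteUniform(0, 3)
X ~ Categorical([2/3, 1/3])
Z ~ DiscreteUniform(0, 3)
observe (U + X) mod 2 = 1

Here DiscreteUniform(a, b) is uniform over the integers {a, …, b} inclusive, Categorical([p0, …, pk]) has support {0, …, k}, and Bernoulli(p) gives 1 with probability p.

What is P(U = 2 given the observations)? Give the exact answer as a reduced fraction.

P(U = 2 | obs) = 31/122

Enumerate traces; 128 have nonzero weight after conditioning:
  (Y=0, U=0, W=0, X=1, Z=0) weight 1/504
  (Y=0, U=0, W=0, X=1, Z=1) weight 1/504
  (Y=0, U=0, W=0, X=1, Z=2) weight 1/504
  (Y=0, U=0, W=0, X=1, Z=3) weight 1/504
  (Y=0, U=0, W=1, X=1, Z=0) weight 1/504
  (Y=0, U=0, W=1, X=1, Z=1) weight 1/504
  (Y=0, U=0, W=1, X=1, Z=2) weight 1/504
  (Y=0, U=0, W=1, X=1, Z=3) weight 1/504
  (Y=0, U=1, W=0, X=0, Z=0) weight 1/126
  (Y=0, U=2, W=0, X=1, Z=0) weight 1/168
  … 118 more
Group by U:
  weight(U=0) = 5/84
  weight(U=1) = 23/126
  weight(U=2) = 31/252
  weight(U=3) = 5/42
Total weight = 5/84 + 23/126 + 31/252 + 5/42 = 61/126
P(U=0 | obs) = 5/84 / 61/126 = 15/122
P(U=1 | obs) = 23/126 / 61/126 = 23/61
P(U=2 | obs) = 31/252 / 61/126 = 31/122
P(U=3 | obs) = 5/42 / 61/126 = 15/61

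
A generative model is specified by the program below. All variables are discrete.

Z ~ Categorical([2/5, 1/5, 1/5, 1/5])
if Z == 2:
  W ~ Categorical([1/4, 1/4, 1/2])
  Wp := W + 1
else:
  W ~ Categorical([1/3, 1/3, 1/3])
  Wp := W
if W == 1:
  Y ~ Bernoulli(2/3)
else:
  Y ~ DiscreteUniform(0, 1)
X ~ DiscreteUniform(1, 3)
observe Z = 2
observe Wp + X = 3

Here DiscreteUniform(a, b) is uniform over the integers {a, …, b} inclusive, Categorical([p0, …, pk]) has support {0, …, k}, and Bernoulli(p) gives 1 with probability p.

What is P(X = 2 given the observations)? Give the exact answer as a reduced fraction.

P(X = 2 | obs) = 1/2

Enumerate traces; 4 have nonzero weight after conditioning:
  (Z=2, W=0, Y=0, X=2) weight 1/120
  (Z=2, W=0, Y=1, X=2) weight 1/120
  (Z=2, W=1, Y=0, X=1) weight 1/180
  (Z=2, W=1, Y=1, X=1) weight 1/90
Group by X:
  weight(X=1) = 1/60
  weight(X=2) = 1/60
Total weight = 1/60 + 1/60 = 1/30
P(X=1 | obs) = 1/60 / 1/30 = 1/2
P(X=2 | obs) = 1/60 / 1/30 = 1/2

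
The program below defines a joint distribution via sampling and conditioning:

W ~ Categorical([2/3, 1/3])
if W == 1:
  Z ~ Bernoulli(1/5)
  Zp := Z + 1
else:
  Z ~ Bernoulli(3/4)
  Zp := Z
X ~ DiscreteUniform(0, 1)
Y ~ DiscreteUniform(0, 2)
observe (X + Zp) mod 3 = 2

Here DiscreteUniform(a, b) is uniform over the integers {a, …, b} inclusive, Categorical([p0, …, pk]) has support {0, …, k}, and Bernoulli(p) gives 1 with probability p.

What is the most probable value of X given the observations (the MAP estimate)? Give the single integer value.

argmax_v P(X = v | obs) = 1

Enumerate traces; 9 have nonzero weight after conditioning:
  (W=0, Z=1, X=1, Y=0) weight 1/12
  (W=0, Z=1, X=1, Y=1) weight 1/12
  (W=0, Z=1, X=1, Y=2) weight 1/12
  (W=1, Z=0, X=1, Y=0) weight 2/45
  (W=1, Z=0, X=1, Y=1) weight 2/45
  (W=1, Z=0, X=1, Y=2) weight 2/45
  (W=1, Z=1, X=0, Y=0) weight 1/90
  (W=1, Z=1, X=0, Y=1) weight 1/90
  … 1 more
Group by X:
  weight(X=0) = 1/30
  weight(X=1) = 23/60
Total weight = 1/30 + 23/60 = 5/12
P(X=0 | obs) = 1/30 / 5/12 = 2/25
P(X=1 | obs) = 23/60 / 5/12 = 23/25
argmax = 1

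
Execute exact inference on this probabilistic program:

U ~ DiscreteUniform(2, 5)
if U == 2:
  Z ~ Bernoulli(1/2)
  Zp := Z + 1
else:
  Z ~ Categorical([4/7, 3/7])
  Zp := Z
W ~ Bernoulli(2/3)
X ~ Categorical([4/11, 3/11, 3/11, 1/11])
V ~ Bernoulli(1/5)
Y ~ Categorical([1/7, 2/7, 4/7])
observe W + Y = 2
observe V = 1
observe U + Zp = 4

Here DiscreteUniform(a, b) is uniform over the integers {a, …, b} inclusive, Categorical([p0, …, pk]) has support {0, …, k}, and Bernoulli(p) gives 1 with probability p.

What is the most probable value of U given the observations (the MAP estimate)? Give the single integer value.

argmax_v P(U = v | obs) = 4

Enumerate traces; 24 have nonzero weight after conditioning:
  (U=2, Z=1, W=0, X=0, V=1, Y=2) weight 2/1155
  (U=2, Z=1, W=0, X=1, V=1, Y=2) weight 1/770
  (U=2, Z=1, W=0, X=2, V=1, Y=2) weight 1/770
  (U=2, Z=1, W=0, X=3, V=1, Y=2) weight 1/2310
  (U=2, Z=1, W=1, X=0, V=1, Y=1) weight 2/1155
  (U=2, Z=1, W=1, X=1, V=1, Y=1) weight 1/770
  (U=2, Z=1, W=1, X=2, V=1, Y=1) weight 1/770
  (U=2, Z=1, W=1, X=3, V=1, Y=1) weight 1/2310
  (U=3, Z=1, W=0, X=0, V=1, Y=2) weight 4/2695
  (U=4, Z=0, W=0, X=0, V=1, Y=2) weight 16/8085
  … 14 more
Group by U:
  weight(U=2) = 1/105
  weight(U=3) = 2/245
  weight(U=4) = 8/735
Total weight = 1/105 + 2/245 + 8/735 = 1/35
P(U=2 | obs) = 1/105 / 1/35 = 1/3
P(U=3 | obs) = 2/245 / 1/35 = 2/7
P(U=4 | obs) = 8/735 / 1/35 = 8/21
argmax = 4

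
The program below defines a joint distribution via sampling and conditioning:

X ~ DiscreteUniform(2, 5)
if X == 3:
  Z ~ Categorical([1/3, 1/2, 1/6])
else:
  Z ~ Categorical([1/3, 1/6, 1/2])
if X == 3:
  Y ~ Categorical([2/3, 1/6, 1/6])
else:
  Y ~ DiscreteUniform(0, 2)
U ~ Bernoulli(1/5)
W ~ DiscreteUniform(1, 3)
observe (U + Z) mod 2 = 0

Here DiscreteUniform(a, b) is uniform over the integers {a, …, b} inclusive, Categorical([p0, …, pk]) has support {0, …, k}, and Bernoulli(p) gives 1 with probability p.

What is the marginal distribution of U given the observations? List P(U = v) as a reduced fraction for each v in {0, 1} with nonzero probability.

P(U=0) = 12/13, P(U=1) = 1/13

Enumerate traces; 108 have nonzero weight after conditioning:
  (X=2, Z=0, Y=0, U=0, W=1) weight 1/135
  (X=2, Z=0, Y=0, U=0, W=2) weight 1/135
  (X=2, Z=0, Y=0, U=0, W=3) weight 1/135
  (X=2, Z=0, Y=1, U=0, W=1) weight 1/135
  (X=2, Z=0, Y=1, U=0, W=2) weight 1/135
  (X=2, Z=0, Y=1, U=0, W=3) weight 1/135
  (X=2, Z=0, Y=2, U=0, W=1) weight 1/135
  (X=2, Z=0, Y=2, U=0, W=2) weight 1/135
  (X=2, Z=1, Y=0, U=1, W=1) weight 1/1080
  … 99 more
Group by U:
  weight(U=0) = 3/5
  weight(U=1) = 1/20
Total weight = 3/5 + 1/20 = 13/20
P(U=0 | obs) = 3/5 / 13/20 = 12/13
P(U=1 | obs) = 1/20 / 13/20 = 1/13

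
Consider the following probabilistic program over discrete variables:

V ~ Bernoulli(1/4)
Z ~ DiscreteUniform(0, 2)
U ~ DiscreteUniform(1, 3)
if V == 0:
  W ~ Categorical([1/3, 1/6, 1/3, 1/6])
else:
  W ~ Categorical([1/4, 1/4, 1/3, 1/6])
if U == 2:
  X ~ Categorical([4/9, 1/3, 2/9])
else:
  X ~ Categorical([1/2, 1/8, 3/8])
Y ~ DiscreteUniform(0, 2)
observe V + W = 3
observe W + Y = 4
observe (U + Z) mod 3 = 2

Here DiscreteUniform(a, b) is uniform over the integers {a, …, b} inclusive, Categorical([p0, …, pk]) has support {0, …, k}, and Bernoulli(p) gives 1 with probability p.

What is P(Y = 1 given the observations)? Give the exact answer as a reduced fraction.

Enumerate traces; 18 have nonzero weight after conditioning:
  (V=0, Z=0, U=2, W=3, X=0, Y=1) weight 1/486
  (V=0, Z=0, U=2, W=3, X=1, Y=1) weight 1/648
  (V=0, Z=0, U=2, W=3, X=2, Y=1) weight 1/972
  (V=0, Z=1, U=1, W=3, X=0, Y=1) weight 1/432
  (V=0, Z=1, U=1, W=3, X=1, Y=1) weight 1/1728
  (V=0, Z=1, U=1, W=3, X=2, Y=1) weight 1/576
  (V=0, Z=2, U=3, W=3, X=0, Y=1) weight 1/432
  (V=0, Z=2, U=3, W=3, X=1, Y=1) weight 1/1728
  (V=1, Z=0, U=2, W=2, X=0, Y=2) weight 1/729
  … 9 more
Group by Y:
  weight(Y=1) = 1/72
  weight(Y=2) = 1/108
Total weight = 1/72 + 1/108 = 5/216
P(Y=1 | obs) = 1/72 / 5/216 = 3/5
P(Y=2 | obs) = 1/108 / 5/216 = 2/5

P(Y = 1 | obs) = 3/5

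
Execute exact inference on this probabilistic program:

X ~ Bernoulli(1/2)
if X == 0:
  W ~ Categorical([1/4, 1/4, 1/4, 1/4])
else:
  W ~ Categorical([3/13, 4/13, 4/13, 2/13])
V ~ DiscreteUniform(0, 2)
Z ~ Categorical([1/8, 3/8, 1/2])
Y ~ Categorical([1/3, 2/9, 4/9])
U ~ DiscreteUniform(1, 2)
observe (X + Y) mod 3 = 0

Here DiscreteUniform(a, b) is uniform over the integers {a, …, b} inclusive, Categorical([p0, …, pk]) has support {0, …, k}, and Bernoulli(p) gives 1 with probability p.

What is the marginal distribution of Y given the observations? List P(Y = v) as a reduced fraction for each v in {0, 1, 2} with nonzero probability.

Enumerate traces; 144 have nonzero weight after conditioning:
  (X=0, W=0, V=0, Z=0, Y=0, U=1) weight 1/1152
  (X=0, W=0, V=0, Z=0, Y=0, U=2) weight 1/1152
  (X=0, W=0, V=0, Z=1, Y=0, U=1) weight 1/384
  (X=0, W=0, V=0, Z=1, Y=0, U=2) weight 1/384
  (X=0, W=0, V=0, Z=2, Y=0, U=1) weight 1/288
  (X=0, W=0, V=0, Z=2, Y=0, U=2) weight 1/288
  (X=0, W=0, V=1, Z=0, Y=0, U=1) weight 1/1152
  (X=0, W=0, V=1, Z=0, Y=0, U=2) weight 1/1152
  (X=1, W=0, V=0, Z=0, Y=2, U=1) weight 1/936
  … 135 more
Group by Y:
  weight(Y=0) = 1/6
  weight(Y=2) = 2/9
Total weight = 1/6 + 2/9 = 7/18
P(Y=0 | obs) = 1/6 / 7/18 = 3/7
P(Y=2 | obs) = 2/9 / 7/18 = 4/7

P(Y=0) = 3/7, P(Y=2) = 4/7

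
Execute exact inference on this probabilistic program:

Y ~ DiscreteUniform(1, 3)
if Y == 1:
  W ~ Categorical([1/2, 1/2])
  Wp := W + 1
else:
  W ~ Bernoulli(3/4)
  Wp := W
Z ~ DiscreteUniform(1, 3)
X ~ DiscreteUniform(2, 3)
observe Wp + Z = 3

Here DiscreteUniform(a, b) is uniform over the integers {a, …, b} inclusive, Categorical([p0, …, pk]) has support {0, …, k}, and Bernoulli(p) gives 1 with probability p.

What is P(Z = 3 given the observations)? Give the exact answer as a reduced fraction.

P(Z = 3 | obs) = 1/6

Enumerate traces; 12 have nonzero weight after conditioning:
  (Y=1, W=0, Z=2, X=2) weight 1/36
  (Y=1, W=0, Z=2, X=3) weight 1/36
  (Y=1, W=1, Z=1, X=2) weight 1/36
  (Y=1, W=1, Z=1, X=3) weight 1/36
  (Y=2, W=0, Z=3, X=2) weight 1/72
  (Y=2, W=0, Z=3, X=3) weight 1/72
  (Y=2, W=1, Z=2, X=2) weight 1/24
  (Y=2, W=1, Z=2, X=3) weight 1/24
  … 4 more
Group by Z:
  weight(Z=1) = 1/18
  weight(Z=2) = 2/9
  weight(Z=3) = 1/18
Total weight = 1/18 + 2/9 + 1/18 = 1/3
P(Z=1 | obs) = 1/18 / 1/3 = 1/6
P(Z=2 | obs) = 2/9 / 1/3 = 2/3
P(Z=3 | obs) = 1/18 / 1/3 = 1/6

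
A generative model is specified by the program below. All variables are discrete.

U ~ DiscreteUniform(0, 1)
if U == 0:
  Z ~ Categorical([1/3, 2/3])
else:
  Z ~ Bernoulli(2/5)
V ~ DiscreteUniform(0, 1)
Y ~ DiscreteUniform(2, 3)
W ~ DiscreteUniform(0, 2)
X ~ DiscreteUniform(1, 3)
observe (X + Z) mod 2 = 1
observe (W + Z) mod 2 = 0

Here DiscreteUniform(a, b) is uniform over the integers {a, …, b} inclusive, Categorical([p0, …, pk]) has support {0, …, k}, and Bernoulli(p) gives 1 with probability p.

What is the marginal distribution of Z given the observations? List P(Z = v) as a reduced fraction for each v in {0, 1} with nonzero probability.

P(Z=0) = 7/9, P(Z=1) = 2/9

Enumerate traces; 40 have nonzero weight after conditioning:
  (U=0, Z=0, V=0, Y=2, W=0, X=1) weight 1/216
  (U=0, Z=0, V=0, Y=2, W=0, X=3) weight 1/216
  (U=0, Z=0, V=0, Y=2, W=2, X=1) weight 1/216
  (U=0, Z=0, V=0, Y=2, W=2, X=3) weight 1/216
  (U=0, Z=0, V=0, Y=3, W=0, X=1) weight 1/216
  (U=0, Z=0, V=0, Y=3, W=0, X=3) weight 1/216
  (U=0, Z=0, V=0, Y=3, W=2, X=1) weight 1/216
  (U=0, Z=0, V=0, Y=3, W=2, X=3) weight 1/216
  (U=0, Z=1, V=0, Y=2, W=1, X=2) weight 1/108
  … 31 more
Group by Z:
  weight(Z=0) = 28/135
  weight(Z=1) = 8/135
Total weight = 28/135 + 8/135 = 4/15
P(Z=0 | obs) = 28/135 / 4/15 = 7/9
P(Z=1 | obs) = 8/135 / 4/15 = 2/9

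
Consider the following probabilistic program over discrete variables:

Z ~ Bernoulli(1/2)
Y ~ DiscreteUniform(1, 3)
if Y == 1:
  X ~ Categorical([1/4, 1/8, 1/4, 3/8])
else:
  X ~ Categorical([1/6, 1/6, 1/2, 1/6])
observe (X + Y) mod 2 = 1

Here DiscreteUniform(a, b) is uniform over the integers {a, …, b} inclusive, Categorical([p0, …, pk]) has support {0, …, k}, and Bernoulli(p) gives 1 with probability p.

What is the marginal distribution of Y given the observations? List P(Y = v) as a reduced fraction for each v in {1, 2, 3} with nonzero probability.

P(Y=1) = 1/3, P(Y=2) = 2/9, P(Y=3) = 4/9

Enumerate traces; 12 have nonzero weight after conditioning:
  (Z=0, Y=1, X=0) weight 1/24
  (Z=0, Y=1, X=2) weight 1/24
  (Z=0, Y=2, X=1) weight 1/36
  (Z=0, Y=2, X=3) weight 1/36
  (Z=0, Y=3, X=0) weight 1/36
  (Z=0, Y=3, X=2) weight 1/12
  (Z=1, Y=1, X=0) weight 1/24
  (Z=1, Y=1, X=2) weight 1/24
  … 4 more
Group by Y:
  weight(Y=1) = 1/6
  weight(Y=2) = 1/9
  weight(Y=3) = 2/9
Total weight = 1/6 + 1/9 + 2/9 = 1/2
P(Y=1 | obs) = 1/6 / 1/2 = 1/3
P(Y=2 | obs) = 1/9 / 1/2 = 2/9
P(Y=3 | obs) = 2/9 / 1/2 = 4/9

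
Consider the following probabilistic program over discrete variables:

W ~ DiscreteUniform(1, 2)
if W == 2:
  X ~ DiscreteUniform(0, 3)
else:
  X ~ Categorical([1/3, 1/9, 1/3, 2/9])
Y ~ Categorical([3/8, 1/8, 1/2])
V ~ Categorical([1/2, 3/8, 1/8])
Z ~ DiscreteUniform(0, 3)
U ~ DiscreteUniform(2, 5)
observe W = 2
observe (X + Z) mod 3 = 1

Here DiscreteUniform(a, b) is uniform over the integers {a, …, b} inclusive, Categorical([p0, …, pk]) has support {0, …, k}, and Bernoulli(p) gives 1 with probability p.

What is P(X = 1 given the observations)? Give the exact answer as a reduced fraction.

P(X = 1 | obs) = 2/5

Enumerate traces; 180 have nonzero weight after conditioning:
  (W=2, X=0, Y=0, V=0, Z=1, U=2) weight 3/2048
  (W=2, X=0, Y=0, V=0, Z=1, U=3) weight 3/2048
  (W=2, X=0, Y=0, V=0, Z=1, U=4) weight 3/2048
  (W=2, X=0, Y=0, V=0, Z=1, U=5) weight 3/2048
  (W=2, X=0, Y=0, V=1, Z=1, U=2) weight 9/8192
  (W=2, X=0, Y=0, V=1, Z=1, U=3) weight 9/8192
  (W=2, X=0, Y=0, V=1, Z=1, U=4) weight 9/8192
  (W=2, X=0, Y=0, V=1, Z=1, U=5) weight 9/8192
  (W=2, X=1, Y=0, V=0, Z=0, U=2) weight 3/2048
  (W=2, X=2, Y=0, V=0, Z=2, U=2) weight 3/2048
  … 170 more
Group by X:
  weight(X=0) = 1/32
  weight(X=1) = 1/16
  weight(X=2) = 1/32
  weight(X=3) = 1/32
Total weight = 1/32 + 1/16 + 1/32 + 1/32 = 5/32
P(X=0 | obs) = 1/32 / 5/32 = 1/5
P(X=1 | obs) = 1/16 / 5/32 = 2/5
P(X=2 | obs) = 1/32 / 5/32 = 1/5
P(X=3 | obs) = 1/32 / 5/32 = 1/5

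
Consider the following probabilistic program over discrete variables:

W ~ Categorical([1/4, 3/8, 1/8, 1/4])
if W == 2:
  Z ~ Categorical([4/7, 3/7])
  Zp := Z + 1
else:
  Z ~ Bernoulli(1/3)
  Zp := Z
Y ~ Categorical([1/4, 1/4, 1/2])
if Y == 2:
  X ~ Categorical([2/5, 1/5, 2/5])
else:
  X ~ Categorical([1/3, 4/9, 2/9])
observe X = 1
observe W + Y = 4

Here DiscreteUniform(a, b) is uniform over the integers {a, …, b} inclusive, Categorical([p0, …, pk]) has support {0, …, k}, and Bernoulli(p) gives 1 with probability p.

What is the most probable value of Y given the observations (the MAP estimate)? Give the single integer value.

Enumerate traces; 4 have nonzero weight after conditioning:
  (W=2, Z=0, Y=2, X=1) weight 1/140
  (W=2, Z=1, Y=2, X=1) weight 3/560
  (W=3, Z=0, Y=1, X=1) weight 1/54
  (W=3, Z=1, Y=1, X=1) weight 1/108
Group by Y:
  weight(Y=1) = 1/36
  weight(Y=2) = 1/80
Total weight = 1/36 + 1/80 = 29/720
P(Y=1 | obs) = 1/36 / 29/720 = 20/29
P(Y=2 | obs) = 1/80 / 29/720 = 9/29
argmax = 1

argmax_v P(Y = v | obs) = 1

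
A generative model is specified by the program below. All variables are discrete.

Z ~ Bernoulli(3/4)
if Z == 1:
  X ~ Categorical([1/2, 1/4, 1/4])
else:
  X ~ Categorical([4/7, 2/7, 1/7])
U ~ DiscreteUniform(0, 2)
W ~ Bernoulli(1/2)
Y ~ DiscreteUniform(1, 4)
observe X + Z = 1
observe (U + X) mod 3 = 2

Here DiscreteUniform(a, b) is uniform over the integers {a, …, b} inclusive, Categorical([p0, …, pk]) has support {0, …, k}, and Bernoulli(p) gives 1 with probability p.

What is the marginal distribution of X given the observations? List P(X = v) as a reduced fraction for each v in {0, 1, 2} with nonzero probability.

Enumerate traces; 16 have nonzero weight after conditioning:
  (Z=0, X=1, U=1, W=0, Y=1) weight 1/336
  (Z=0, X=1, U=1, W=0, Y=2) weight 1/336
  (Z=0, X=1, U=1, W=0, Y=3) weight 1/336
  (Z=0, X=1, U=1, W=0, Y=4) weight 1/336
  (Z=0, X=1, U=1, W=1, Y=1) weight 1/336
  (Z=0, X=1, U=1, W=1, Y=2) weight 1/336
  (Z=0, X=1, U=1, W=1, Y=3) weight 1/336
  (Z=0, X=1, U=1, W=1, Y=4) weight 1/336
  (Z=1, X=0, U=2, W=0, Y=1) weight 1/64
  … 7 more
Group by X:
  weight(X=0) = 1/8
  weight(X=1) = 1/42
Total weight = 1/8 + 1/42 = 25/168
P(X=0 | obs) = 1/8 / 25/168 = 21/25
P(X=1 | obs) = 1/42 / 25/168 = 4/25

P(X=0) = 21/25, P(X=1) = 4/25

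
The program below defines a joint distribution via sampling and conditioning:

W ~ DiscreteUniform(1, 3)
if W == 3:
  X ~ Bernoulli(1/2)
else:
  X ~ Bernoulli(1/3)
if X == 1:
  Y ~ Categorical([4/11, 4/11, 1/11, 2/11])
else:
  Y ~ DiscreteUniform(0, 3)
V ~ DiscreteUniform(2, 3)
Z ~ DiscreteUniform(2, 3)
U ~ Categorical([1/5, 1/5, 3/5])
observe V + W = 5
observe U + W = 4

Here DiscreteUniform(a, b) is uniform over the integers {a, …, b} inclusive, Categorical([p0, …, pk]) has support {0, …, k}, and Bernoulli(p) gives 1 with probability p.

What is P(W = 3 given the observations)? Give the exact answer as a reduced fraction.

P(W = 3 | obs) = 1/4

Enumerate traces; 32 have nonzero weight after conditioning:
  (W=2, X=0, Y=0, V=3, Z=2, U=2) weight 1/120
  (W=2, X=0, Y=0, V=3, Z=3, U=2) weight 1/120
  (W=2, X=0, Y=1, V=3, Z=2, U=2) weight 1/120
  (W=2, X=0, Y=1, V=3, Z=3, U=2) weight 1/120
  (W=2, X=0, Y=2, V=3, Z=2, U=2) weight 1/120
  (W=2, X=0, Y=2, V=3, Z=3, U=2) weight 1/120
  (W=2, X=0, Y=3, V=3, Z=2, U=2) weight 1/120
  (W=2, X=0, Y=3, V=3, Z=3, U=2) weight 1/120
  (W=3, X=0, Y=0, V=2, Z=2, U=1) weight 1/480
  … 23 more
Group by W:
  weight(W=2) = 1/10
  weight(W=3) = 1/30
Total weight = 1/10 + 1/30 = 2/15
P(W=2 | obs) = 1/10 / 2/15 = 3/4
P(W=3 | obs) = 1/30 / 2/15 = 1/4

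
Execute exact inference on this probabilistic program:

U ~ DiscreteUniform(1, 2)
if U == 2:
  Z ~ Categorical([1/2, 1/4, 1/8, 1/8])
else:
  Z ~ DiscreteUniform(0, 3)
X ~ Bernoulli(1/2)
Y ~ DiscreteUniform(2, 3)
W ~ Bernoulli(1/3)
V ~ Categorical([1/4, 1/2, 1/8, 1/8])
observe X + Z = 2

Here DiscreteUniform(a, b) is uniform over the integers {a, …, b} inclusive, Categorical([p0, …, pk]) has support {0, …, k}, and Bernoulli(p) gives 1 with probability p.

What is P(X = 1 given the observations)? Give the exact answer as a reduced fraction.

P(X = 1 | obs) = 4/7

Enumerate traces; 64 have nonzero weight after conditioning:
  (U=1, Z=1, X=1, Y=2, W=0, V=0) weight 1/192
  (U=1, Z=1, X=1, Y=2, W=0, V=1) weight 1/96
  (U=1, Z=1, X=1, Y=2, W=0, V=2) weight 1/384
  (U=1, Z=1, X=1, Y=2, W=0, V=3) weight 1/384
  (U=1, Z=1, X=1, Y=2, W=1, V=0) weight 1/384
  (U=1, Z=1, X=1, Y=2, W=1, V=1) weight 1/192
  (U=1, Z=1, X=1, Y=2, W=1, V=2) weight 1/768
  (U=1, Z=1, X=1, Y=2, W=1, V=3) weight 1/768
  (U=1, Z=2, X=0, Y=2, W=0, V=0) weight 1/192
  … 55 more
Group by X:
  weight(X=0) = 3/32
  weight(X=1) = 1/8
Total weight = 3/32 + 1/8 = 7/32
P(X=0 | obs) = 3/32 / 7/32 = 3/7
P(X=1 | obs) = 1/8 / 7/32 = 4/7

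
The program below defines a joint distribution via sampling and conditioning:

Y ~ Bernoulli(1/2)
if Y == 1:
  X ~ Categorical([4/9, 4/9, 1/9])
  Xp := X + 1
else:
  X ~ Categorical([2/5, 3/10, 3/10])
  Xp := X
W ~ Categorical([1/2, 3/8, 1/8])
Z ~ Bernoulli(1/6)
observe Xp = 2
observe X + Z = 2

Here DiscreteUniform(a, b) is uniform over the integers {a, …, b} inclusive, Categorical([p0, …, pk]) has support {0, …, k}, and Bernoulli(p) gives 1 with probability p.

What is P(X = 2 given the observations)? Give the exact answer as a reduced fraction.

Enumerate traces; 6 have nonzero weight after conditioning:
  (Y=0, X=2, W=0, Z=0) weight 1/16
  (Y=0, X=2, W=1, Z=0) weight 3/64
  (Y=0, X=2, W=2, Z=0) weight 1/64
  (Y=1, X=1, W=0, Z=1) weight 1/54
  (Y=1, X=1, W=1, Z=1) weight 1/72
  (Y=1, X=1, W=2, Z=1) weight 1/216
Group by X:
  weight(X=1) = 1/27
  weight(X=2) = 1/8
Total weight = 1/27 + 1/8 = 35/216
P(X=1 | obs) = 1/27 / 35/216 = 8/35
P(X=2 | obs) = 1/8 / 35/216 = 27/35

P(X = 2 | obs) = 27/35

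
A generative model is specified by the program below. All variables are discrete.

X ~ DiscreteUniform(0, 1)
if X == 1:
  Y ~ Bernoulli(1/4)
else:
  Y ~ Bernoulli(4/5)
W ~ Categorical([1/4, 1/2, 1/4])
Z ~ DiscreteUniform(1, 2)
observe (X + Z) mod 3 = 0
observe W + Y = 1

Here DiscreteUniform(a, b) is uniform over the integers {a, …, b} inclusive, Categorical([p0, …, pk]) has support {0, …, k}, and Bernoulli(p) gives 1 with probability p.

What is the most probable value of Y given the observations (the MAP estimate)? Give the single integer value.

Enumerate traces; 2 have nonzero weight after conditioning:
  (X=1, Y=0, W=1, Z=2) weight 3/32
  (X=1, Y=1, W=0, Z=2) weight 1/64
Group by Y:
  weight(Y=0) = 3/32
  weight(Y=1) = 1/64
Total weight = 3/32 + 1/64 = 7/64
P(Y=0 | obs) = 3/32 / 7/64 = 6/7
P(Y=1 | obs) = 1/64 / 7/64 = 1/7
argmax = 0

argmax_v P(Y = v | obs) = 0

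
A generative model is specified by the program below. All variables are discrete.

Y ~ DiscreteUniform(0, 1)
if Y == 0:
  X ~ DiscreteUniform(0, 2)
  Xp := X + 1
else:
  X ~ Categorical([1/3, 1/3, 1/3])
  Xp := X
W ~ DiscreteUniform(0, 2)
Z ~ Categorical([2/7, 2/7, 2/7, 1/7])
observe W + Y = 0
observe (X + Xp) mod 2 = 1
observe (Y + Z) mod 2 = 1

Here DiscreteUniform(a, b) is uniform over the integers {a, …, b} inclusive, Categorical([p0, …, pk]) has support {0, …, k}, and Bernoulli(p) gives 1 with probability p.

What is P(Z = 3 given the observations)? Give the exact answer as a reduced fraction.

Enumerate traces; 6 have nonzero weight after conditioning:
  (Y=0, X=0, W=0, Z=1) weight 1/63
  (Y=0, X=0, W=0, Z=3) weight 1/126
  (Y=0, X=1, W=0, Z=1) weight 1/63
  (Y=0, X=1, W=0, Z=3) weight 1/126
  (Y=0, X=2, W=0, Z=1) weight 1/63
  (Y=0, X=2, W=0, Z=3) weight 1/126
Group by Z:
  weight(Z=1) = 1/21
  weight(Z=3) = 1/42
Total weight = 1/21 + 1/42 = 1/14
P(Z=1 | obs) = 1/21 / 1/14 = 2/3
P(Z=3 | obs) = 1/42 / 1/14 = 1/3

P(Z = 3 | obs) = 1/3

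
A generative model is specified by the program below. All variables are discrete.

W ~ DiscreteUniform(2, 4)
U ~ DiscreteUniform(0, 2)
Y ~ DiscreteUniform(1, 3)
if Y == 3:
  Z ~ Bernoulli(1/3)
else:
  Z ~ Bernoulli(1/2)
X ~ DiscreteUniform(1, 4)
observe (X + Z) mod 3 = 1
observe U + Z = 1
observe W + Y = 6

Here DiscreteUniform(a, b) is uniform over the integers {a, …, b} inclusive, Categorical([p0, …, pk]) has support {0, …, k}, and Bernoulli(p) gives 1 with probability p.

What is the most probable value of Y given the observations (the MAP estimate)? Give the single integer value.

Enumerate traces; 6 have nonzero weight after conditioning:
  (W=3, U=0, Y=3, Z=1, X=3) weight 1/324
  (W=3, U=1, Y=3, Z=0, X=1) weight 1/162
  (W=3, U=1, Y=3, Z=0, X=4) weight 1/162
  (W=4, U=0, Y=2, Z=1, X=3) weight 1/216
  (W=4, U=1, Y=2, Z=0, X=1) weight 1/216
  (W=4, U=1, Y=2, Z=0, X=4) weight 1/216
Group by Y:
  weight(Y=2) = 1/72
  weight(Y=3) = 5/324
Total weight = 1/72 + 5/324 = 19/648
P(Y=2 | obs) = 1/72 / 19/648 = 9/19
P(Y=3 | obs) = 5/324 / 19/648 = 10/19
argmax = 3

argmax_v P(Y = v | obs) = 3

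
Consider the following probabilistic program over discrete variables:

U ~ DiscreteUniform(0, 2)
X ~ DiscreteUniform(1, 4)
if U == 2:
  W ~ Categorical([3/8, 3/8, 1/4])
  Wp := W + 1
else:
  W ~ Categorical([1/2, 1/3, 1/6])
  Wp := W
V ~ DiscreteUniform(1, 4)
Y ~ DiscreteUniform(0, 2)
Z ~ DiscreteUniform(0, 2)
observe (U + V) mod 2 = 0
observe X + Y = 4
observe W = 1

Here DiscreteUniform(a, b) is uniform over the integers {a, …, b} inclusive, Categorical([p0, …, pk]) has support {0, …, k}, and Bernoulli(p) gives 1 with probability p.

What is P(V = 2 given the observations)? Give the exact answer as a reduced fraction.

Enumerate traces; 54 have nonzero weight after conditioning:
  (U=0, X=2, W=1, V=2, Y=2, Z=0) weight 1/1296
  (U=0, X=2, W=1, V=2, Y=2, Z=1) weight 1/1296
  (U=0, X=2, W=1, V=2, Y=2, Z=2) weight 1/1296
  (U=0, X=2, W=1, V=4, Y=2, Z=0) weight 1/1296
  (U=0, X=2, W=1, V=4, Y=2, Z=1) weight 1/1296
  (U=0, X=2, W=1, V=4, Y=2, Z=2) weight 1/1296
  (U=0, X=3, W=1, V=2, Y=1, Z=0) weight 1/1296
  (U=0, X=3, W=1, V=2, Y=1, Z=1) weight 1/1296
  (U=1, X=2, W=1, V=1, Y=2, Z=0) weight 1/1296
  (U=1, X=2, W=1, V=3, Y=2, Z=0) weight 1/1296
  … 44 more
Group by V:
  weight(V=1) = 1/144
  weight(V=2) = 17/1152
  weight(V=3) = 1/144
  weight(V=4) = 17/1152
Total weight = 1/144 + 17/1152 + 1/144 + 17/1152 = 25/576
P(V=1 | obs) = 1/144 / 25/576 = 4/25
P(V=2 | obs) = 17/1152 / 25/576 = 17/50
P(V=3 | obs) = 1/144 / 25/576 = 4/25
P(V=4 | obs) = 17/1152 / 25/576 = 17/50

P(V = 2 | obs) = 17/50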